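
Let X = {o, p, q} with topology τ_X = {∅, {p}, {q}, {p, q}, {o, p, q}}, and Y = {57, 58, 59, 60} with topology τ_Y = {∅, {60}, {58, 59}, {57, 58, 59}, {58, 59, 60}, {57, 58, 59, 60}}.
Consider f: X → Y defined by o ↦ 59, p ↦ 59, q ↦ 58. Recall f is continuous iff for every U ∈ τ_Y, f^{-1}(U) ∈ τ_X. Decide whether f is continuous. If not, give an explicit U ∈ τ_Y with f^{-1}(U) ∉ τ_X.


f IS continuous.

Compute f^{-1}(U) for each U ∈ τ_Y:
  U = ∅: f^{-1}(U) = ∅ ∈ τ_X ✓.
  U = {60}: f^{-1}(U) = ∅ ∈ τ_X ✓.
  U = {58, 59}: f^{-1}(U) = {o, p, q} ∈ τ_X ✓.
  U = {57, 58, 59}: f^{-1}(U) = {o, p, q} ∈ τ_X ✓.
  U = {58, 59, 60}: f^{-1}(U) = {o, p, q} ∈ τ_X ✓.
  U = {57, 58, 59, 60}: f^{-1}(U) = {o, p, q} ∈ τ_X ✓.
Every preimage lies in τ_X, so f IS continuous.


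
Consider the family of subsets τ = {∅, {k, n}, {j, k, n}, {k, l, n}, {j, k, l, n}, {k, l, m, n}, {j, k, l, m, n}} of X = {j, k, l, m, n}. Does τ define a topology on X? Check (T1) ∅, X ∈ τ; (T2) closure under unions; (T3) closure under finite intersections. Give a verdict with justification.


τ IS a topology on X.

Axiom (T1): ∅ ∈ τ? Yes; X ∈ τ? Yes.
Axiom (T2/T3): check pairwise unions and intersections of members of τ.
All pairwise intersections and unions checked — each lies in τ. Therefore τ satisfies (T1), (T2), (T3): it IS a topology on X.


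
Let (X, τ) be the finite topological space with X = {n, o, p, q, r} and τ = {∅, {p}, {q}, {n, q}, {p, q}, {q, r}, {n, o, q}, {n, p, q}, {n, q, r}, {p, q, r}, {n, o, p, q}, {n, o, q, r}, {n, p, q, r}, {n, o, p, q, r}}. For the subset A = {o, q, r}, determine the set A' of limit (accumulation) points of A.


A' = {n, o, r}

For each x ∈ X, list the open sets U ∈ τ with x ∈ U, then check whether U ∩ (A ∖ {x}) ≠ ∅ for every such U.
  x = n: opens ∋ x are {n, q}, {n, o, q}, {n, p, q}, {n, q, r}, {n, o, p, q}, {n, o, q, r}, {n, p, q, r}, {n, o, p, q, r}; each meets A ∖ {n}, so x IS a limit point.
  x = o: opens ∋ x are {n, o, q}, {n, o, p, q}, {n, o, q, r}, {n, o, p, q, r}; each meets A ∖ {o}, so x IS a limit point.
  x = p: open {p} ∋ x has {p} ∩ (A ∖ {p}) = ∅, so x is NOT a limit point.
  x = q: open {q} ∋ x has {q} ∩ (A ∖ {q}) = ∅, so x is NOT a limit point.
  x = r: opens ∋ x are {q, r}, {n, q, r}, {p, q, r}, {n, o, q, r}, {n, p, q, r}, {n, o, p, q, r}; each meets A ∖ {r}, so x IS a limit point.
Collecting: A' = {n, o, r}.


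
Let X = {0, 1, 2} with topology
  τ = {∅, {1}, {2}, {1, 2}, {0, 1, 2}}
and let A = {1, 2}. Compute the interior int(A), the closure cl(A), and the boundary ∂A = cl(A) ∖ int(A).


int(A) = {1, 2}, cl(A) = {0, 1, 2}, ∂A = {0}.

Closed sets in (X, τ) are complements of opens:
  closed(X, τ) = {∅, {0}, {0, 1}, {0, 2}, {0, 1, 2}}.
int(A) = ⋃ {U ∈ τ : U ⊆ A}. Opens contained in A: ∅, {1}, {2}, {1, 2}.
Taking the union of these: int(A) = {1, 2}.
cl(A) = ⋂ {C closed : A ⊆ C}. Closed sets containing A: {0, 1, 2}.
Intersecting these: cl(A) = {0, 1, 2}.
∂A = cl(A) ∖ int(A) = {0, 1, 2} ∖ {1, 2} = {0}.


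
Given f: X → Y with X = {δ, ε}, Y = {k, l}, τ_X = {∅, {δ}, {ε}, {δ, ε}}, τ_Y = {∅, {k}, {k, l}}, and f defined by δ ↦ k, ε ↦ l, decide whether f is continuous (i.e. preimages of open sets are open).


f IS continuous.

Compute f^{-1}(U) for each U ∈ τ_Y:
  U = ∅: f^{-1}(U) = ∅ ∈ τ_X ✓.
  U = {k}: f^{-1}(U) = {δ} ∈ τ_X ✓.
  U = {k, l}: f^{-1}(U) = {δ, ε} ∈ τ_X ✓.
Every preimage lies in τ_X, so f IS continuous.


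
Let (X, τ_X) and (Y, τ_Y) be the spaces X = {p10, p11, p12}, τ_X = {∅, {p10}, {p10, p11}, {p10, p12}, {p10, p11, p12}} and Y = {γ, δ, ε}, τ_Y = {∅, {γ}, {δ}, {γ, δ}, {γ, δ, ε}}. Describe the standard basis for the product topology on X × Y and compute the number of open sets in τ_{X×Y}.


Basis B = {∅ × ∅, {p10} × {γ}, {p10} × {δ}, {p10} × {γ, δ}, {p10, p11} × {γ}, {p10, p12} × {γ}, {p10, p11} × {δ}, {p10, p12} × {δ}, {p10} × {γ, δ, ε}, {p10, p11, p12} × {γ}, {p10, p11, p12} × {δ}, {p10, p11} × {γ, δ}, {p10, p12} × {γ, δ}, {p10, p11} × {γ, δ, ε}, {p10, p12} × {γ, δ, ε}, {p10, p11, p12} × {γ, δ}, {p10, p11, p12} × {γ, δ, ε}}; |τ_{X×Y}| = 50.

Enumerate products U × V with U ∈ τ_X, V ∈ τ_Y (deduplicated):
  ∅ × ∅ = {} (∅)
  {p10} × {γ} = {(p10,γ)}
  {p10} × {δ} = {(p10,δ)}
  {p10} × {γ, δ} = {(p10,γ), (p10,δ)}
  {p10, p11} × {γ} = {(p10,γ), (p11,γ)}
  {p10, p12} × {γ} = {(p10,γ), (p12,γ)}
  {p10, p11} × {δ} = {(p10,δ), (p11,δ)}
  {p10, p12} × {δ} = {(p10,δ), (p12,δ)}
  {p10} × {γ, δ, ε} = {(p10,γ), (p10,δ), (p10,ε)}
  {p10, p11, p12} × {γ} = {(p10,γ), (p11,γ), (p12,γ)}
  {p10, p11, p12} × {δ} = {(p10,δ), (p11,δ), (p12,δ)}
  {p10, p11} × {γ, δ} = {(p10,γ), (p10,δ), (p11,γ), (p11,δ)}
  {p10, p12} × {γ, δ} = {(p10,γ), (p10,δ), (p12,γ), (p12,δ)}
  {p10, p11} × {γ, δ, ε} = {(p10,γ), (p10,δ), (p10,ε), (p11,γ), (p11,δ), (p11,ε)}
  {p10, p12} × {γ, δ, ε} = {(p10,γ), (p10,δ), (p10,ε), (p12,γ), (p12,δ), (p12,ε)}
  {p10, p11, p12} × {γ, δ} = {(p10,γ), (p10,δ), (p11,γ), (p11,δ), (p12,γ), (p12,δ)}
  {p10, p11, p12} × {γ, δ, ε} = {(p10,γ), (p10,δ), (p10,ε), (p11,γ), (p11,δ), (p11,ε), (p12,γ), (p12,δ), (p12,ε)}
These 17 distinct sets form the basis B.
Close under arbitrary unions to get τ_{X×Y}; counting gives |τ_{X×Y}| = 50.


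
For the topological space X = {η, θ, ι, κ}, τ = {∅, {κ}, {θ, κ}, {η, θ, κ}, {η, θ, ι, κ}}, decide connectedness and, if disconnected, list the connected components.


(X, τ) is connected.

Find clopen sets (U ∈ τ with X ∖ U ∈ τ):
  U = ∅, X ∖ U = {η, θ, ι, κ} — both open, so U is clopen.
  U = {η, θ, ι, κ}, X ∖ U = ∅ — both open, so U is clopen.
Only trivial clopens (∅ and X) exist, so (X, τ) is connected.
Compute connected components by grouping points that agree on all clopens:
  component: {η, θ, ι, κ}


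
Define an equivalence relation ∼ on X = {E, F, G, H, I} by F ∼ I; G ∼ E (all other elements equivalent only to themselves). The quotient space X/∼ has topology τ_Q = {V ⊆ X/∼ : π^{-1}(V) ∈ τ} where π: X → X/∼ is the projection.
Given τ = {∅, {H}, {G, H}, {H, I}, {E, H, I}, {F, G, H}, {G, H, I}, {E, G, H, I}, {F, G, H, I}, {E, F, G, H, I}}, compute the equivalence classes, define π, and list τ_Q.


X/∼ = {[E=G], [F=I], [H]}; |τ_Q| = 3.

Equivalence classes: [E=G], [F=I], [H].
Quotient map π: X → X/∼ sends E ↦ [E=G], F ↦ [F=I], G ↦ [E=G], H ↦ [H], I ↦ [F=I].
For each subset V ⊆ X/∼, compute π^{-1}(V) ⊆ X and check whether π^{-1}(V) ∈ τ. V is open in τ_Q iff π^{-1}(V) ∈ τ.
  V = {}: π^{-1}(V) = ∅ ∈ τ ✓.
  V = {[E=G]}: π^{-1}(V) = {E, G} ∉ τ ✗.
  V = {[F=I]}: π^{-1}(V) = {F, I} ∉ τ ✗.
  V = {[E=G], [F=I]}: π^{-1}(V) = {E, F, G, I} ∉ τ ✗.
  V = {[H]}: π^{-1}(V) = {H} ∈ τ ✓.
  V = {[E=G], [H]}: π^{-1}(V) = {E, G, H} ∉ τ ✗.
  V = {[F=I], [H]}: π^{-1}(V) = {F, H, I} ∉ τ ✗.
  V = {[E=G], [F=I], [H]}: π^{-1}(V) = {E, F, G, H, I} ∈ τ ✓.
Open sets in the quotient: τ_Q = {{}, {[H]}, {[E=G], [F=I], [H]}} (3 elements).


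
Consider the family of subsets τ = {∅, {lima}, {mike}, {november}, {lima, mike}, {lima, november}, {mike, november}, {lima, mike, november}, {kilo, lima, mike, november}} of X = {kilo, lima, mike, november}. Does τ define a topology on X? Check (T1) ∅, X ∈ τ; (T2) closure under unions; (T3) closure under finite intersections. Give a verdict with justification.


τ IS a topology on X.

Axiom (T1): ∅ ∈ τ? Yes; X ∈ τ? Yes.
Axiom (T2/T3): check pairwise unions and intersections of members of τ.
All pairwise intersections and unions checked — each lies in τ. Therefore τ satisfies (T1), (T2), (T3): it IS a topology on X.


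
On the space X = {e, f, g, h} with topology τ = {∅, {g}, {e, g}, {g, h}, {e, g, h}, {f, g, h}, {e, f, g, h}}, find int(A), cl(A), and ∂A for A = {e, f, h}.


int(A) = ∅, cl(A) = {e, f, h}, ∂A = {e, f, h}.

Closed sets in (X, τ) are complements of opens:
  closed(X, τ) = {∅, {e}, {f}, {e, f}, {f, h}, {e, f, h}, {e, f, g, h}}.
int(A) = ⋃ {U ∈ τ : U ⊆ A}. Opens contained in A: ∅.
Taking the union of these: int(A) = ∅.
cl(A) = ⋂ {C closed : A ⊆ C}. Closed sets containing A: {e, f, h}, {e, f, g, h}.
Intersecting these: cl(A) = {e, f, h}.
∂A = cl(A) ∖ int(A) = {e, f, h} ∖ ∅ = {e, f, h}.


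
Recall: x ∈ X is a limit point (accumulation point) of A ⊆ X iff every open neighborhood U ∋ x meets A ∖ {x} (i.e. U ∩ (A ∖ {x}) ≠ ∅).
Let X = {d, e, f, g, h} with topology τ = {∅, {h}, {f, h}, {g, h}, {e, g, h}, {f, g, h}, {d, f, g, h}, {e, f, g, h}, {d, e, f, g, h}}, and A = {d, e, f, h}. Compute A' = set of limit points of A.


A' = {d, e, f, g}

For each x ∈ X, list the open sets U ∈ τ with x ∈ U, then check whether U ∩ (A ∖ {x}) ≠ ∅ for every such U.
  x = d: opens ∋ x are {d, f, g, h}, {d, e, f, g, h}; each meets A ∖ {d}, so x IS a limit point.
  x = e: opens ∋ x are {e, g, h}, {e, f, g, h}, {d, e, f, g, h}; each meets A ∖ {e}, so x IS a limit point.
  x = f: opens ∋ x are {f, h}, {f, g, h}, {d, f, g, h}, {e, f, g, h}, {d, e, f, g, h}; each meets A ∖ {f}, so x IS a limit point.
  x = g: opens ∋ x are {g, h}, {e, g, h}, {f, g, h}, {d, f, g, h}, {e, f, g, h}, {d, e, f, g, h}; each meets A ∖ {g}, so x IS a limit point.
  x = h: open {h} ∋ x has {h} ∩ (A ∖ {h}) = ∅, so x is NOT a limit point.
Collecting: A' = {d, e, f, g}.


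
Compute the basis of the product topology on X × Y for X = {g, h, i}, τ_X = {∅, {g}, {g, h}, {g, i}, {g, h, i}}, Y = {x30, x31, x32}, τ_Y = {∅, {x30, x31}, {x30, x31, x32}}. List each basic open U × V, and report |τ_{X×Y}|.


Basis B = {∅ × ∅, {g} × {x30, x31}, {g} × {x30, x31, x32}, {g, h} × {x30, x31}, {g, i} × {x30, x31}, {g, h} × {x30, x31, x32}, {g, i} × {x30, x31, x32}, {g, h, i} × {x30, x31}, {g, h, i} × {x30, x31, x32}}; |τ_{X×Y}| = 14.

Enumerate products U × V with U ∈ τ_X, V ∈ τ_Y (deduplicated):
  ∅ × ∅ = {} (∅)
  {g} × {x30, x31} = {(g,x30), (g,x31)}
  {g} × {x30, x31, x32} = {(g,x30), (g,x31), (g,x32)}
  {g, h} × {x30, x31} = {(g,x30), (g,x31), (h,x30), (h,x31)}
  {g, i} × {x30, x31} = {(g,x30), (g,x31), (i,x30), (i,x31)}
  {g, h} × {x30, x31, x32} = {(g,x30), (g,x31), (g,x32), (h,x30), (h,x31), (h,x32)}
  {g, i} × {x30, x31, x32} = {(g,x30), (g,x31), (g,x32), (i,x30), (i,x31), (i,x32)}
  {g, h, i} × {x30, x31} = {(g,x30), (g,x31), (h,x30), (h,x31), (i,x30), (i,x31)}
  {g, h, i} × {x30, x31, x32} = {(g,x30), (g,x31), (g,x32), (h,x30), (h,x31), (h,x32), (i,x30), (i,x31), (i,x32)}
These 9 distinct sets form the basis B.
Close under arbitrary unions to get τ_{X×Y}; counting gives |τ_{X×Y}| = 14.


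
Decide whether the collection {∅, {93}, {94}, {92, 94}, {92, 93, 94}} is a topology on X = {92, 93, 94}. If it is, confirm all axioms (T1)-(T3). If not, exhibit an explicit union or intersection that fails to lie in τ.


τ is NOT a topology on X.

Axiom (T1): ∅ ∈ τ? Yes; X ∈ τ? Yes.
Axiom (T2/T3): check pairwise unions and intersections of members of τ.
Counterexample for (T2): {93} ∪ {94} = {93, 94} ∉ τ. Therefore τ is NOT a topology.


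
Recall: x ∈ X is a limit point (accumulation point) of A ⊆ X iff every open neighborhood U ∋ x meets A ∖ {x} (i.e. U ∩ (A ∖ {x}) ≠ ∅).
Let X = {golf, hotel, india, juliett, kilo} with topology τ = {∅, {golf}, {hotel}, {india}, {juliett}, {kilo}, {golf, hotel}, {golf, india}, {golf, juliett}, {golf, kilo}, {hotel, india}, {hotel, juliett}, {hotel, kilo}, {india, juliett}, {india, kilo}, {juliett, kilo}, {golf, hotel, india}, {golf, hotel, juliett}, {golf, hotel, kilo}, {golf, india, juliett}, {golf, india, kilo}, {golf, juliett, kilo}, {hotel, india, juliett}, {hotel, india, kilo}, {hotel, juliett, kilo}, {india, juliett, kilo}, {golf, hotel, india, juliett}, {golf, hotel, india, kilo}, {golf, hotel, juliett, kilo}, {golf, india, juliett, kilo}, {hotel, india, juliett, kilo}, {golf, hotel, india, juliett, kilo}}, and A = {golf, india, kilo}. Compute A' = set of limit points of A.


A' = ∅

For each x ∈ X, list the open sets U ∈ τ with x ∈ U, then check whether U ∩ (A ∖ {x}) ≠ ∅ for every such U.
  x = golf: open {golf} ∋ x has {golf} ∩ (A ∖ {golf}) = ∅, so x is NOT a limit point.
  x = hotel: open {hotel} ∋ x has {hotel} ∩ (A ∖ {hotel}) = ∅, so x is NOT a limit point.
  x = india: open {india} ∋ x has {india} ∩ (A ∖ {india}) = ∅, so x is NOT a limit point.
  x = juliett: open {juliett} ∋ x has {juliett} ∩ (A ∖ {juliett}) = ∅, so x is NOT a limit point.
  x = kilo: open {kilo} ∋ x has {kilo} ∩ (A ∖ {kilo}) = ∅, so x is NOT a limit point.
Collecting: A' = ∅.


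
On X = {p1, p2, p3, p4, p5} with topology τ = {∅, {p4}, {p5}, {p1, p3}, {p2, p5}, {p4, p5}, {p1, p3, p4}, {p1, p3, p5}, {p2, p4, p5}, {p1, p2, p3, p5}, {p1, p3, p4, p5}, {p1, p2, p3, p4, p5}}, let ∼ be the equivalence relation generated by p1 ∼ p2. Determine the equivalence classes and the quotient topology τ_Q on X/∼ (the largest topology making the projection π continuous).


X/∼ = {[p1=p2], [p3], [p4], [p5]}; |τ_Q| = 6.

Equivalence classes: [p1=p2], [p3], [p4], [p5].
Quotient map π: X → X/∼ sends p1 ↦ [p1=p2], p2 ↦ [p1=p2], p3 ↦ [p3], p4 ↦ [p4], p5 ↦ [p5].
For each subset V ⊆ X/∼, compute π^{-1}(V) ⊆ X and check whether π^{-1}(V) ∈ τ. V is open in τ_Q iff π^{-1}(V) ∈ τ.
  V = {}: π^{-1}(V) = ∅ ∈ τ ✓.
  V = {[p1=p2]}: π^{-1}(V) = {p1, p2} ∉ τ ✗.
  V = {[p3]}: π^{-1}(V) = {p3} ∉ τ ✗.
  V = {[p1=p2], [p3]}: π^{-1}(V) = {p1, p2, p3} ∉ τ ✗.
  V = {[p4]}: π^{-1}(V) = {p4} ∈ τ ✓.
  V = {[p1=p2], [p4]}: π^{-1}(V) = {p1, p2, p4} ∉ τ ✗.
  V = {[p3], [p4]}: π^{-1}(V) = {p3, p4} ∉ τ ✗.
  V = {[p1=p2], [p3], [p4]}: π^{-1}(V) = {p1, p2, p3, p4} ∉ τ ✗.
  V = {[p5]}: π^{-1}(V) = {p5} ∈ τ ✓.
  V = {[p1=p2], [p5]}: π^{-1}(V) = {p1, p2, p5} ∉ τ ✗.
  V = {[p3], [p5]}: π^{-1}(V) = {p3, p5} ∉ τ ✗.
  V = {[p1=p2], [p3], [p5]}: π^{-1}(V) = {p1, p2, p3, p5} ∈ τ ✓.
  V = {[p4], [p5]}: π^{-1}(V) = {p4, p5} ∈ τ ✓.
  V = {[p1=p2], [p4], [p5]}: π^{-1}(V) = {p1, p2, p4, p5} ∉ τ ✗.
  V = {[p3], [p4], [p5]}: π^{-1}(V) = {p3, p4, p5} ∉ τ ✗.
  V = {[p1=p2], [p3], [p4], [p5]}: π^{-1}(V) = {p1, p2, p3, p4, p5} ∈ τ ✓.
Open sets in the quotient: τ_Q = {{}, {[p4]}, {[p5]}, {[p1=p2], [p3], [p5]}, {[p4], [p5]}, {[p1=p2], [p3], [p4], [p5]}} (6 elements).


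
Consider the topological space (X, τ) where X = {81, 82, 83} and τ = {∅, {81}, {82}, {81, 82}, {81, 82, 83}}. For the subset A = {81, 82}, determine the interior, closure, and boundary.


int(A) = {81, 82}, cl(A) = {81, 82, 83}, ∂A = {83}.

Closed sets in (X, τ) are complements of opens:
  closed(X, τ) = {∅, {83}, {81, 83}, {82, 83}, {81, 82, 83}}.
int(A) = ⋃ {U ∈ τ : U ⊆ A}. Opens contained in A: ∅, {81}, {82}, {81, 82}.
Taking the union of these: int(A) = {81, 82}.
cl(A) = ⋂ {C closed : A ⊆ C}. Closed sets containing A: {81, 82, 83}.
Intersecting these: cl(A) = {81, 82, 83}.
∂A = cl(A) ∖ int(A) = {81, 82, 83} ∖ {81, 82} = {83}.


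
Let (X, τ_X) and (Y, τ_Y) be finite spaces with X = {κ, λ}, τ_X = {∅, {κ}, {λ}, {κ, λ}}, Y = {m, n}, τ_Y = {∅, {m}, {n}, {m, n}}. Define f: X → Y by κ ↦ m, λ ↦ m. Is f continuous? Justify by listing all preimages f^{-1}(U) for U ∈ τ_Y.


f IS continuous.

Compute f^{-1}(U) for each U ∈ τ_Y:
  U = ∅: f^{-1}(U) = ∅ ∈ τ_X ✓.
  U = {m}: f^{-1}(U) = {κ, λ} ∈ τ_X ✓.
  U = {n}: f^{-1}(U) = ∅ ∈ τ_X ✓.
  U = {m, n}: f^{-1}(U) = {κ, λ} ∈ τ_X ✓.
Every preimage lies in τ_X, so f IS continuous.


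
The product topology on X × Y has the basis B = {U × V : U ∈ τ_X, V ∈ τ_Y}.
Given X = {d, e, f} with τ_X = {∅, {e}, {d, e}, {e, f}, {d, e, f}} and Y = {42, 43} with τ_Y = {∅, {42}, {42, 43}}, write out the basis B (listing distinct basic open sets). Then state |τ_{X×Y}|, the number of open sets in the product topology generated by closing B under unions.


Basis B = {∅ × ∅, {e} × {42}, {d, e} × {42}, {e} × {42, 43}, {e, f} × {42}, {d, e, f} × {42}, {d, e} × {42, 43}, {e, f} × {42, 43}, {d, e, f} × {42, 43}}; |τ_{X×Y}| = 14.

Enumerate products U × V with U ∈ τ_X, V ∈ τ_Y (deduplicated):
  ∅ × ∅ = {} (∅)
  {e} × {42} = {(e,42)}
  {d, e} × {42} = {(d,42), (e,42)}
  {e} × {42, 43} = {(e,42), (e,43)}
  {e, f} × {42} = {(e,42), (f,42)}
  {d, e, f} × {42} = {(d,42), (e,42), (f,42)}
  {d, e} × {42, 43} = {(d,42), (d,43), (e,42), (e,43)}
  {e, f} × {42, 43} = {(e,42), (e,43), (f,42), (f,43)}
  {d, e, f} × {42, 43} = {(d,42), (d,43), (e,42), (e,43), (f,42), (f,43)}
These 9 distinct sets form the basis B.
Close under arbitrary unions to get τ_{X×Y}; counting gives |τ_{X×Y}| = 14.


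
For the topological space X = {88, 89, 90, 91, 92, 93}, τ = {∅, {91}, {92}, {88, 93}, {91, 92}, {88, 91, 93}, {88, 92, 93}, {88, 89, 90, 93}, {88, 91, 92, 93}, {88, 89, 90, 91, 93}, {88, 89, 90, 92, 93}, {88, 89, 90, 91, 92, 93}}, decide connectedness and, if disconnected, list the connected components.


(X, τ) is disconnected; components = [{91}, {92}, {88, 89, 90, 93}].

Find clopen sets (U ∈ τ with X ∖ U ∈ τ):
  U = ∅, X ∖ U = {88, 89, 90, 91, 92, 93} — both open, so U is clopen.
  U = {91}, X ∖ U = {88, 89, 90, 92, 93} — both open, so U is clopen.
  U = {92}, X ∖ U = {88, 89, 90, 91, 93} — both open, so U is clopen.
  U = {91, 92}, X ∖ U = {88, 89, 90, 93} — both open, so U is clopen.
  U = {88, 89, 90, 93}, X ∖ U = {91, 92} — both open, so U is clopen.
  U = {88, 89, 90, 91, 93}, X ∖ U = {92} — both open, so U is clopen.
  U = {88, 89, 90, 92, 93}, X ∖ U = {91} — both open, so U is clopen.
  U = {88, 89, 90, 91, 92, 93}, X ∖ U = ∅ — both open, so U is clopen.
Nontrivial clopen(s) exist: e.g. {91}. So (X, τ) is disconnected.
Compute connected components by grouping points that agree on all clopens:
  component: {91}
  component: {92}
  component: {88, 89, 90, 93}


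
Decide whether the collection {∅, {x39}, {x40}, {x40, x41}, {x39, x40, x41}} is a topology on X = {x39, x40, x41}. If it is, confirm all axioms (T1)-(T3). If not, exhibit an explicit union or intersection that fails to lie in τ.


τ is NOT a topology on X.

Axiom (T1): ∅ ∈ τ? Yes; X ∈ τ? Yes.
Axiom (T2/T3): check pairwise unions and intersections of members of τ.
Counterexample for (T2): {x39} ∪ {x40} = {x39, x40} ∉ τ. Therefore τ is NOT a topology.


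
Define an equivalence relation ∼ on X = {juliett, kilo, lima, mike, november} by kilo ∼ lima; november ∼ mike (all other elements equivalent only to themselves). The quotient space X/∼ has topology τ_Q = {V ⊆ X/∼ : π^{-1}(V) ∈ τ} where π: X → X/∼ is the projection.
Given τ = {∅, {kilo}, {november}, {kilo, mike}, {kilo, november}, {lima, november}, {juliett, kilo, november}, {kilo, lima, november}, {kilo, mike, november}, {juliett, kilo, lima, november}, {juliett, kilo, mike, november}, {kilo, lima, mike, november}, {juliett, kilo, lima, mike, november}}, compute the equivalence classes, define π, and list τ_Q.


X/∼ = {[juliett], [kilo=lima], [mike=november]}; |τ_Q| = 3.

Equivalence classes: [juliett], [kilo=lima], [mike=november].
Quotient map π: X → X/∼ sends juliett ↦ [juliett], kilo ↦ [kilo=lima], lima ↦ [kilo=lima], mike ↦ [mike=november], november ↦ [mike=november].
For each subset V ⊆ X/∼, compute π^{-1}(V) ⊆ X and check whether π^{-1}(V) ∈ τ. V is open in τ_Q iff π^{-1}(V) ∈ τ.
  V = {}: π^{-1}(V) = ∅ ∈ τ ✓.
  V = {[juliett]}: π^{-1}(V) = {juliett} ∉ τ ✗.
  V = {[kilo=lima]}: π^{-1}(V) = {kilo, lima} ∉ τ ✗.
  V = {[juliett], [kilo=lima]}: π^{-1}(V) = {juliett, kilo, lima} ∉ τ ✗.
  V = {[mike=november]}: π^{-1}(V) = {mike, november} ∉ τ ✗.
  V = {[juliett], [mike=november]}: π^{-1}(V) = {juliett, mike, november} ∉ τ ✗.
  V = {[kilo=lima], [mike=november]}: π^{-1}(V) = {kilo, lima, mike, november} ∈ τ ✓.
  V = {[juliett], [kilo=lima], [mike=november]}: π^{-1}(V) = {juliett, kilo, lima, mike, november} ∈ τ ✓.
Open sets in the quotient: τ_Q = {{}, {[kilo=lima], [mike=november]}, {[juliett], [kilo=lima], [mike=november]}} (3 elements).


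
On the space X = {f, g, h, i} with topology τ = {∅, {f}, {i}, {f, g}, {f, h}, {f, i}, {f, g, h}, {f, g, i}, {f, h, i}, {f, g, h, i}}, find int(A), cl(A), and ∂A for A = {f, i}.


int(A) = {f, i}, cl(A) = {f, g, h, i}, ∂A = {g, h}.

Closed sets in (X, τ) are complements of opens:
  closed(X, τ) = {∅, {g}, {h}, {i}, {g, h}, {g, i}, {h, i}, {f, g, h}, {g, h, i}, {f, g, h, i}}.
int(A) = ⋃ {U ∈ τ : U ⊆ A}. Opens contained in A: ∅, {f}, {i}, {f, i}.
Taking the union of these: int(A) = {f, i}.
cl(A) = ⋂ {C closed : A ⊆ C}. Closed sets containing A: {f, g, h, i}.
Intersecting these: cl(A) = {f, g, h, i}.
∂A = cl(A) ∖ int(A) = {f, g, h, i} ∖ {f, i} = {g, h}.


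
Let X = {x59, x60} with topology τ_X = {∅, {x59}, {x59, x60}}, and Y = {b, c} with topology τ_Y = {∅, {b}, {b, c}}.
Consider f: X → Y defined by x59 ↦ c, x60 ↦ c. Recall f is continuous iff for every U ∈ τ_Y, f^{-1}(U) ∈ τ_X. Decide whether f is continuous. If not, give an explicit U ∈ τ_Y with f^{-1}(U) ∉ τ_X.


f IS continuous.

Compute f^{-1}(U) for each U ∈ τ_Y:
  U = ∅: f^{-1}(U) = ∅ ∈ τ_X ✓.
  U = {b}: f^{-1}(U) = ∅ ∈ τ_X ✓.
  U = {b, c}: f^{-1}(U) = {x59, x60} ∈ τ_X ✓.
Every preimage lies in τ_X, so f IS continuous.


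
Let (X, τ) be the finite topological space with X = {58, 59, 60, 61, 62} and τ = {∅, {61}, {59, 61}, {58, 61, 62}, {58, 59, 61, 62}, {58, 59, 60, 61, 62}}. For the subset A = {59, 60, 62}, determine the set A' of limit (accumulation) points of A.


A' = {58, 60}

For each x ∈ X, list the open sets U ∈ τ with x ∈ U, then check whether U ∩ (A ∖ {x}) ≠ ∅ for every such U.
  x = 58: opens ∋ x are {58, 61, 62}, {58, 59, 61, 62}, {58, 59, 60, 61, 62}; each meets A ∖ {58}, so x IS a limit point.
  x = 59: open {59, 61} ∋ x has {59, 61} ∩ (A ∖ {59}) = ∅, so x is NOT a limit point.
  x = 60: opens ∋ x are {58, 59, 60, 61, 62}; each meets A ∖ {60}, so x IS a limit point.
  x = 61: open {61} ∋ x has {61} ∩ (A ∖ {61}) = ∅, so x is NOT a limit point.
  x = 62: open {58, 61, 62} ∋ x has {58, 61, 62} ∩ (A ∖ {62}) = ∅, so x is NOT a limit point.
Collecting: A' = {58, 60}.


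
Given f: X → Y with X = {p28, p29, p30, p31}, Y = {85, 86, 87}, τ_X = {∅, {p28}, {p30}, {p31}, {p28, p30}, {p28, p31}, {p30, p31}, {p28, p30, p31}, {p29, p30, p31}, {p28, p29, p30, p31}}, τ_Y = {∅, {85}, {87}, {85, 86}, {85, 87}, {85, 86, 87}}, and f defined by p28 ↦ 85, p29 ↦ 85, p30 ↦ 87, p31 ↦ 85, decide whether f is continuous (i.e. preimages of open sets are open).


f is NOT continuous.

Compute f^{-1}(U) for each U ∈ τ_Y:
  U = ∅: f^{-1}(U) = ∅ ∈ τ_X ✓.
  U = {85}: f^{-1}(U) = {p28, p29, p31} ∉ τ_X ✗.
  U = {87}: f^{-1}(U) = {p30} ∈ τ_X ✓.
  U = {85, 86}: f^{-1}(U) = {p28, p29, p31} ∉ τ_X ✗.
  U = {85, 87}: f^{-1}(U) = {p28, p29, p30, p31} ∈ τ_X ✓.
  U = {85, 86, 87}: f^{-1}(U) = {p28, p29, p30, p31} ∈ τ_X ✓.
Found U = {85} with f^{-1}(U) = {p28, p29, p31} not in τ_X. Therefore f is NOT continuous.


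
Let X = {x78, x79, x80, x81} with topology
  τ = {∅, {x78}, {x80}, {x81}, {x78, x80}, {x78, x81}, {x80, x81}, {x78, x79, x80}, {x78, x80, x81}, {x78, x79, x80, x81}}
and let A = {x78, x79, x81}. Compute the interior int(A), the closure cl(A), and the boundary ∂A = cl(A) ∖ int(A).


int(A) = {x78, x81}, cl(A) = {x78, x79, x81}, ∂A = {x79}.

Closed sets in (X, τ) are complements of opens:
  closed(X, τ) = {∅, {x79}, {x81}, {x78, x79}, {x79, x80}, {x79, x81}, {x78, x79, x80}, {x78, x79, x81}, {x79, x80, x81}, {x78, x79, x80, x81}}.
int(A) = ⋃ {U ∈ τ : U ⊆ A}. Opens contained in A: ∅, {x78}, {x81}, {x78, x81}.
Taking the union of these: int(A) = {x78, x81}.
cl(A) = ⋂ {C closed : A ⊆ C}. Closed sets containing A: {x78, x79, x81}, {x78, x79, x80, x81}.
Intersecting these: cl(A) = {x78, x79, x81}.
∂A = cl(A) ∖ int(A) = {x78, x79, x81} ∖ {x78, x81} = {x79}.


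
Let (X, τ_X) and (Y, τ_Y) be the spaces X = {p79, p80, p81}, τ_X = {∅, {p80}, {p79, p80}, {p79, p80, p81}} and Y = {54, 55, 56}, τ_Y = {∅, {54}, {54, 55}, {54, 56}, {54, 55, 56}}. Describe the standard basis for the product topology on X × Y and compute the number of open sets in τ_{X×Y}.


Basis B = {∅ × ∅, {p80} × {54}, {p79, p80} × {54}, {p80} × {54, 55}, {p80} × {54, 56}, {p79, p80, p81} × {54}, {p80} × {54, 55, 56}, {p79, p80} × {54, 55}, {p79, p80} × {54, 56}, {p79, p80} × {54, 55, 56}, {p79, p80, p81} × {54, 55}, {p79, p80, p81} × {54, 56}, {p79, p80, p81} × {54, 55, 56}}; |τ_{X×Y}| = 30.

Enumerate products U × V with U ∈ τ_X, V ∈ τ_Y (deduplicated):
  ∅ × ∅ = {} (∅)
  {p80} × {54} = {(p80,54)}
  {p79, p80} × {54} = {(p79,54), (p80,54)}
  {p80} × {54, 55} = {(p80,54), (p80,55)}
  {p80} × {54, 56} = {(p80,54), (p80,56)}
  {p79, p80, p81} × {54} = {(p79,54), (p80,54), (p81,54)}
  {p80} × {54, 55, 56} = {(p80,54), (p80,55), (p80,56)}
  {p79, p80} × {54, 55} = {(p79,54), (p79,55), (p80,54), (p80,55)}
  {p79, p80} × {54, 56} = {(p79,54), (p79,56), (p80,54), (p80,56)}
  {p79, p80} × {54, 55, 56} = {(p79,54), (p79,55), (p79,56), (p80,54), (p80,55), (p80,56)}
  {p79, p80, p81} × {54, 55} = {(p79,54), (p79,55), (p80,54), (p80,55), (p81,54), (p81,55)}
  {p79, p80, p81} × {54, 56} = {(p79,54), (p79,56), (p80,54), (p80,56), (p81,54), (p81,56)}
  {p79, p80, p81} × {54, 55, 56} = {(p79,54), (p79,55), (p79,56), (p80,54), (p80,55), (p80,56), (p81,54), (p81,55), (p81,56)}
These 13 distinct sets form the basis B.
Close under arbitrary unions to get τ_{X×Y}; counting gives |τ_{X×Y}| = 30.


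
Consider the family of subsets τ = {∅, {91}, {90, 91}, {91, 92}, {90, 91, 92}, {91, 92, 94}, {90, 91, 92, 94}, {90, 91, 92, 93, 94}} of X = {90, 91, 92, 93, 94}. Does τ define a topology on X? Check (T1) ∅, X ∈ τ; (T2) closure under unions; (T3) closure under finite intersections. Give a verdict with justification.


τ IS a topology on X.

Axiom (T1): ∅ ∈ τ? Yes; X ∈ τ? Yes.
Axiom (T2/T3): check pairwise unions and intersections of members of τ.
All pairwise intersections and unions checked — each lies in τ. Therefore τ satisfies (T1), (T2), (T3): it IS a topology on X.


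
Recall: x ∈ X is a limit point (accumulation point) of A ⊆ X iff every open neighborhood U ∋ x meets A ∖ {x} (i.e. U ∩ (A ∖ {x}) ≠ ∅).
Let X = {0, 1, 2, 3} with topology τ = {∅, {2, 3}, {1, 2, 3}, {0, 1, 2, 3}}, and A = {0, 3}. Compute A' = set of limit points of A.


A' = {0, 1, 2}

For each x ∈ X, list the open sets U ∈ τ with x ∈ U, then check whether U ∩ (A ∖ {x}) ≠ ∅ for every such U.
  x = 0: opens ∋ x are {0, 1, 2, 3}; each meets A ∖ {0}, so x IS a limit point.
  x = 1: opens ∋ x are {1, 2, 3}, {0, 1, 2, 3}; each meets A ∖ {1}, so x IS a limit point.
  x = 2: opens ∋ x are {2, 3}, {1, 2, 3}, {0, 1, 2, 3}; each meets A ∖ {2}, so x IS a limit point.
  x = 3: open {2, 3} ∋ x has {2, 3} ∩ (A ∖ {3}) = ∅, so x is NOT a limit point.
Collecting: A' = {0, 1, 2}.


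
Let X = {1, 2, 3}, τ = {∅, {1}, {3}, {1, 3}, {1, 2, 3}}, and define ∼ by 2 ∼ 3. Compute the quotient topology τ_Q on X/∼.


X/∼ = {[1], [2=3]}; |τ_Q| = 3.

Equivalence classes: [1], [2=3].
Quotient map π: X → X/∼ sends 1 ↦ [1], 2 ↦ [2=3], 3 ↦ [2=3].
For each subset V ⊆ X/∼, compute π^{-1}(V) ⊆ X and check whether π^{-1}(V) ∈ τ. V is open in τ_Q iff π^{-1}(V) ∈ τ.
  V = {}: π^{-1}(V) = ∅ ∈ τ ✓.
  V = {[1]}: π^{-1}(V) = {1} ∈ τ ✓.
  V = {[2=3]}: π^{-1}(V) = {2, 3} ∉ τ ✗.
  V = {[1], [2=3]}: π^{-1}(V) = {1, 2, 3} ∈ τ ✓.
Open sets in the quotient: τ_Q = {{}, {[1]}, {[1], [2=3]}} (3 elements).


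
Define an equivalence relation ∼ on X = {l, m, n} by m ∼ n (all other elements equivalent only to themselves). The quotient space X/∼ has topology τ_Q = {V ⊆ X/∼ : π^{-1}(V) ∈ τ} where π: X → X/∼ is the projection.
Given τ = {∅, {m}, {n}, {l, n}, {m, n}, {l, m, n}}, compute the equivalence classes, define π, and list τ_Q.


X/∼ = {[l], [m=n]}; |τ_Q| = 3.

Equivalence classes: [l], [m=n].
Quotient map π: X → X/∼ sends l ↦ [l], m ↦ [m=n], n ↦ [m=n].
For each subset V ⊆ X/∼, compute π^{-1}(V) ⊆ X and check whether π^{-1}(V) ∈ τ. V is open in τ_Q iff π^{-1}(V) ∈ τ.
  V = {}: π^{-1}(V) = ∅ ∈ τ ✓.
  V = {[l]}: π^{-1}(V) = {l} ∉ τ ✗.
  V = {[m=n]}: π^{-1}(V) = {m, n} ∈ τ ✓.
  V = {[l], [m=n]}: π^{-1}(V) = {l, m, n} ∈ τ ✓.
Open sets in the quotient: τ_Q = {{}, {[m=n]}, {[l], [m=n]}} (3 elements).


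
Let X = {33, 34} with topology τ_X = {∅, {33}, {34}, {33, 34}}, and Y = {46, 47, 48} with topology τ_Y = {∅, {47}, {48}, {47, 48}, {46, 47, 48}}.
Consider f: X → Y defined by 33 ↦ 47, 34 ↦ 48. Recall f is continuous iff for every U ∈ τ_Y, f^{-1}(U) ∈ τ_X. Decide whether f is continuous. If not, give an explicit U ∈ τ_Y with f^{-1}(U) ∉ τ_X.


f IS continuous.

Compute f^{-1}(U) for each U ∈ τ_Y:
  U = ∅: f^{-1}(U) = ∅ ∈ τ_X ✓.
  U = {47}: f^{-1}(U) = {33} ∈ τ_X ✓.
  U = {48}: f^{-1}(U) = {34} ∈ τ_X ✓.
  U = {47, 48}: f^{-1}(U) = {33, 34} ∈ τ_X ✓.
  U = {46, 47, 48}: f^{-1}(U) = {33, 34} ∈ τ_X ✓.
Every preimage lies in τ_X, so f IS continuous.


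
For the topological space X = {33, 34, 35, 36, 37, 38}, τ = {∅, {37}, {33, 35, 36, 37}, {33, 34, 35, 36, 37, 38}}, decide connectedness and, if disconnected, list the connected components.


(X, τ) is connected.

Find clopen sets (U ∈ τ with X ∖ U ∈ τ):
  U = ∅, X ∖ U = {33, 34, 35, 36, 37, 38} — both open, so U is clopen.
  U = {33, 34, 35, 36, 37, 38}, X ∖ U = ∅ — both open, so U is clopen.
Only trivial clopens (∅ and X) exist, so (X, τ) is connected.
Compute connected components by grouping points that agree on all clopens:
  component: {33, 34, 35, 36, 37, 38}


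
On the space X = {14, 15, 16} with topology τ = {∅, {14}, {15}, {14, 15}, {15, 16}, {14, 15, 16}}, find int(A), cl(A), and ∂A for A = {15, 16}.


int(A) = {15, 16}, cl(A) = {15, 16}, ∂A = ∅.

Closed sets in (X, τ) are complements of opens:
  closed(X, τ) = {∅, {14}, {16}, {14, 16}, {15, 16}, {14, 15, 16}}.
int(A) = ⋃ {U ∈ τ : U ⊆ A}. Opens contained in A: ∅, {15}, {15, 16}.
Taking the union of these: int(A) = {15, 16}.
cl(A) = ⋂ {C closed : A ⊆ C}. Closed sets containing A: {15, 16}, {14, 15, 16}.
Intersecting these: cl(A) = {15, 16}.
∂A = cl(A) ∖ int(A) = {15, 16} ∖ {15, 16} = ∅.


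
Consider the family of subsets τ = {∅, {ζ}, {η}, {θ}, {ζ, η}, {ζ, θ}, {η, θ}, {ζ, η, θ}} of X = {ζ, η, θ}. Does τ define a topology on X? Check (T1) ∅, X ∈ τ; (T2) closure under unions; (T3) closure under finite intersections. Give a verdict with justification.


τ IS a topology on X.

Axiom (T1): ∅ ∈ τ? Yes; X ∈ τ? Yes.
Axiom (T2/T3): check pairwise unions and intersections of members of τ.
All pairwise intersections and unions checked — each lies in τ. Therefore τ satisfies (T1), (T2), (T3): it IS a topology on X.


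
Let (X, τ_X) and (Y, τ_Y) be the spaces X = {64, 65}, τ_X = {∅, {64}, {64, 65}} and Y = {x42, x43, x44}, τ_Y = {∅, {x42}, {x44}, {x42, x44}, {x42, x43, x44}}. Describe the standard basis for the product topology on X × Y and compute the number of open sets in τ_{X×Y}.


Basis B = {∅ × ∅, {64} × {x42}, {64} × {x44}, {64} × {x42, x44}, {64, 65} × {x42}, {64, 65} × {x44}, {64} × {x42, x43, x44}, {64, 65} × {x42, x44}, {64, 65} × {x42, x43, x44}}; |τ_{X×Y}| = 14.

Enumerate products U × V with U ∈ τ_X, V ∈ τ_Y (deduplicated):
  ∅ × ∅ = {} (∅)
  {64} × {x42} = {(64,x42)}
  {64} × {x44} = {(64,x44)}
  {64} × {x42, x44} = {(64,x42), (64,x44)}
  {64, 65} × {x42} = {(64,x42), (65,x42)}
  {64, 65} × {x44} = {(64,x44), (65,x44)}
  {64} × {x42, x43, x44} = {(64,x42), (64,x43), (64,x44)}
  {64, 65} × {x42, x44} = {(64,x42), (64,x44), (65,x42), (65,x44)}
  {64, 65} × {x42, x43, x44} = {(64,x42), (64,x43), (64,x44), (65,x42), (65,x43), (65,x44)}
These 9 distinct sets form the basis B.
Close under arbitrary unions to get τ_{X×Y}; counting gives |τ_{X×Y}| = 14.


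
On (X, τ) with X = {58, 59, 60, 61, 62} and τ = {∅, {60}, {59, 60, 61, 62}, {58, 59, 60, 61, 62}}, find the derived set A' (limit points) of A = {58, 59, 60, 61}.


A' = {58, 59, 61, 62}

For each x ∈ X, list the open sets U ∈ τ with x ∈ U, then check whether U ∩ (A ∖ {x}) ≠ ∅ for every such U.
  x = 58: opens ∋ x are {58, 59, 60, 61, 62}; each meets A ∖ {58}, so x IS a limit point.
  x = 59: opens ∋ x are {59, 60, 61, 62}, {58, 59, 60, 61, 62}; each meets A ∖ {59}, so x IS a limit point.
  x = 60: open {60} ∋ x has {60} ∩ (A ∖ {60}) = ∅, so x is NOT a limit point.
  x = 61: opens ∋ x are {59, 60, 61, 62}, {58, 59, 60, 61, 62}; each meets A ∖ {61}, so x IS a limit point.
  x = 62: opens ∋ x are {59, 60, 61, 62}, {58, 59, 60, 61, 62}; each meets A ∖ {62}, so x IS a limit point.
Collecting: A' = {58, 59, 61, 62}.


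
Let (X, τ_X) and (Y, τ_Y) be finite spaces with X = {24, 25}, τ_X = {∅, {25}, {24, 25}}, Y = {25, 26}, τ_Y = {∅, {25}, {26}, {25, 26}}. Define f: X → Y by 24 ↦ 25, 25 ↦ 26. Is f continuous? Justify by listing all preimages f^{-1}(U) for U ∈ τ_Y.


f is NOT continuous.

Compute f^{-1}(U) for each U ∈ τ_Y:
  U = ∅: f^{-1}(U) = ∅ ∈ τ_X ✓.
  U = {25}: f^{-1}(U) = {24} ∉ τ_X ✗.
  U = {26}: f^{-1}(U) = {25} ∈ τ_X ✓.
  U = {25, 26}: f^{-1}(U) = {24, 25} ∈ τ_X ✓.
Found U = {25} with f^{-1}(U) = {24} not in τ_X. Therefore f is NOT continuous.


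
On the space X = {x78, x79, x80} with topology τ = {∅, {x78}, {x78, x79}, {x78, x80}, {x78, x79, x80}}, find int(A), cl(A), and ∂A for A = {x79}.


int(A) = ∅, cl(A) = {x79}, ∂A = {x79}.

Closed sets in (X, τ) are complements of opens:
  closed(X, τ) = {∅, {x79}, {x80}, {x79, x80}, {x78, x79, x80}}.
int(A) = ⋃ {U ∈ τ : U ⊆ A}. Opens contained in A: ∅.
Taking the union of these: int(A) = ∅.
cl(A) = ⋂ {C closed : A ⊆ C}. Closed sets containing A: {x79}, {x79, x80}, {x78, x79, x80}.
Intersecting these: cl(A) = {x79}.
∂A = cl(A) ∖ int(A) = {x79} ∖ ∅ = {x79}.


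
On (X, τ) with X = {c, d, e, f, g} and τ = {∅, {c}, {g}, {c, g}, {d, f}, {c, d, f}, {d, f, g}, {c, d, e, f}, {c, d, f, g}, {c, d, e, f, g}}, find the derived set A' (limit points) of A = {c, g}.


A' = {e}

For each x ∈ X, list the open sets U ∈ τ with x ∈ U, then check whether U ∩ (A ∖ {x}) ≠ ∅ for every such U.
  x = c: open {c} ∋ x has {c} ∩ (A ∖ {c}) = ∅, so x is NOT a limit point.
  x = d: open {d, f} ∋ x has {d, f} ∩ (A ∖ {d}) = ∅, so x is NOT a limit point.
  x = e: opens ∋ x are {c, d, e, f}, {c, d, e, f, g}; each meets A ∖ {e}, so x IS a limit point.
  x = f: open {d, f} ∋ x has {d, f} ∩ (A ∖ {f}) = ∅, so x is NOT a limit point.
  x = g: open {g} ∋ x has {g} ∩ (A ∖ {g}) = ∅, so x is NOT a limit point.
Collecting: A' = {e}.


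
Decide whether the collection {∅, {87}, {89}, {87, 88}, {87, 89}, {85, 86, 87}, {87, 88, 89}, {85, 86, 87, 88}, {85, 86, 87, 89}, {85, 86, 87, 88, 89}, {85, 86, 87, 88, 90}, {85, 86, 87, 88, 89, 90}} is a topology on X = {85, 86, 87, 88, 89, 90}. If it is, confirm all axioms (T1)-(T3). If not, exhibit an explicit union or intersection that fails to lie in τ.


τ IS a topology on X.

Axiom (T1): ∅ ∈ τ? Yes; X ∈ τ? Yes.
Axiom (T2/T3): check pairwise unions and intersections of members of τ.
All pairwise intersections and unions checked — each lies in τ. Therefore τ satisfies (T1), (T2), (T3): it IS a topology on X.


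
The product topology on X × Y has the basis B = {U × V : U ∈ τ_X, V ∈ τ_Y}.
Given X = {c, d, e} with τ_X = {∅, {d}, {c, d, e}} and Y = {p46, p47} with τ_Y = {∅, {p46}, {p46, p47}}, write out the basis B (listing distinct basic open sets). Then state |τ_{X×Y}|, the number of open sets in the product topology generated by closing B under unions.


Basis B = {∅ × ∅, {d} × {p46}, {d} × {p46, p47}, {c, d, e} × {p46}, {c, d, e} × {p46, p47}}; |τ_{X×Y}| = 6.

Enumerate products U × V with U ∈ τ_X, V ∈ τ_Y (deduplicated):
  ∅ × ∅ = {} (∅)
  {d} × {p46} = {(d,p46)}
  {d} × {p46, p47} = {(d,p46), (d,p47)}
  {c, d, e} × {p46} = {(c,p46), (d,p46), (e,p46)}
  {c, d, e} × {p46, p47} = {(c,p46), (c,p47), (d,p46), (d,p47), (e,p46), (e,p47)}
These 5 distinct sets form the basis B.
Close under arbitrary unions to get τ_{X×Y}; counting gives |τ_{X×Y}| = 6.


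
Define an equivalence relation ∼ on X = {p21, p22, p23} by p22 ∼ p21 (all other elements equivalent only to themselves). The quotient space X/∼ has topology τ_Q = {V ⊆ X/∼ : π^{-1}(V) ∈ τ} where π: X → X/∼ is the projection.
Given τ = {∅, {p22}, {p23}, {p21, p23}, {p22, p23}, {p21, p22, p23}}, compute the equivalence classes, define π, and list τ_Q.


X/∼ = {[p21=p22], [p23]}; |τ_Q| = 3.

Equivalence classes: [p21=p22], [p23].
Quotient map π: X → X/∼ sends p21 ↦ [p21=p22], p22 ↦ [p21=p22], p23 ↦ [p23].
For each subset V ⊆ X/∼, compute π^{-1}(V) ⊆ X and check whether π^{-1}(V) ∈ τ. V is open in τ_Q iff π^{-1}(V) ∈ τ.
  V = {}: π^{-1}(V) = ∅ ∈ τ ✓.
  V = {[p21=p22]}: π^{-1}(V) = {p21, p22} ∉ τ ✗.
  V = {[p23]}: π^{-1}(V) = {p23} ∈ τ ✓.
  V = {[p21=p22], [p23]}: π^{-1}(V) = {p21, p22, p23} ∈ τ ✓.
Open sets in the quotient: τ_Q = {{}, {[p23]}, {[p21=p22], [p23]}} (3 elements).


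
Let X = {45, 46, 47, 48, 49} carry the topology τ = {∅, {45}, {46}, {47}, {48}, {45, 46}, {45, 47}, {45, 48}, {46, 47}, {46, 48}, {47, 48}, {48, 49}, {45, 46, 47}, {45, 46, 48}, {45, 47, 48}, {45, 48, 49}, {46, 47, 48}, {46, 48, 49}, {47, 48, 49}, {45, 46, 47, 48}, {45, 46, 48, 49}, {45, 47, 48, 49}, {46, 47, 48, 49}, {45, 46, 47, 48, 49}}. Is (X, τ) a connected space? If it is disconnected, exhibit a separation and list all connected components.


(X, τ) is disconnected; components = [{45}, {46}, {47}, {48, 49}].

Find clopen sets (U ∈ τ with X ∖ U ∈ τ):
  U = ∅, X ∖ U = {45, 46, 47, 48, 49} — both open, so U is clopen.
  U = {45}, X ∖ U = {46, 47, 48, 49} — both open, so U is clopen.
  U = {46}, X ∖ U = {45, 47, 48, 49} — both open, so U is clopen.
  U = {47}, X ∖ U = {45, 46, 48, 49} — both open, so U is clopen.
  U = {45, 46}, X ∖ U = {47, 48, 49} — both open, so U is clopen.
  U = {45, 47}, X ∖ U = {46, 48, 49} — both open, so U is clopen.
  U = {46, 47}, X ∖ U = {45, 48, 49} — both open, so U is clopen.
  U = {48, 49}, X ∖ U = {45, 46, 47} — both open, so U is clopen.
  U = {45, 46, 47}, X ∖ U = {48, 49} — both open, so U is clopen.
  U = {45, 48, 49}, X ∖ U = {46, 47} — both open, so U is clopen.
  U = {46, 48, 49}, X ∖ U = {45, 47} — both open, so U is clopen.
  U = {47, 48, 49}, X ∖ U = {45, 46} — both open, so U is clopen.
  U = {45, 46, 48, 49}, X ∖ U = {47} — both open, so U is clopen.
  U = {45, 47, 48, 49}, X ∖ U = {46} — both open, so U is clopen.
  U = {46, 47, 48, 49}, X ∖ U = {45} — both open, so U is clopen.
  U = {45, 46, 47, 48, 49}, X ∖ U = ∅ — both open, so U is clopen.
Nontrivial clopen(s) exist: e.g. {45, 46, 48, 49}. So (X, τ) is disconnected.
Compute connected components by grouping points that agree on all clopens:
  component: {45}
  component: {46}
  component: {47}
  component: {48, 49}


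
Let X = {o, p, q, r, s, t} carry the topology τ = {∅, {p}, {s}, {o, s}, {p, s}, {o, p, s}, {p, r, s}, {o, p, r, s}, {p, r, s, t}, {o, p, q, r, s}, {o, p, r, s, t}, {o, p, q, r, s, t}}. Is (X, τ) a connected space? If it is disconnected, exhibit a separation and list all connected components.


(X, τ) is connected.

Find clopen sets (U ∈ τ with X ∖ U ∈ τ):
  U = ∅, X ∖ U = {o, p, q, r, s, t} — both open, so U is clopen.
  U = {o, p, q, r, s, t}, X ∖ U = ∅ — both open, so U is clopen.
Only trivial clopens (∅ and X) exist, so (X, τ) is connected.
Compute connected components by grouping points that agree on all clopens:
  component: {o, p, q, r, s, t}
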